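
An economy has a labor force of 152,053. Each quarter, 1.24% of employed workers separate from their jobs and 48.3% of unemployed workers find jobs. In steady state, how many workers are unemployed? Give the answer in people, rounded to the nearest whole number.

Steady-state unemployment rate u* = s/(s+f) = 1.24/(1.24+48.3) = 0.025030.
Unemployed = u* × labor force = 0.025030 × 152,053 ≈ 3,806.

About 3,806 are unemployed in steady state.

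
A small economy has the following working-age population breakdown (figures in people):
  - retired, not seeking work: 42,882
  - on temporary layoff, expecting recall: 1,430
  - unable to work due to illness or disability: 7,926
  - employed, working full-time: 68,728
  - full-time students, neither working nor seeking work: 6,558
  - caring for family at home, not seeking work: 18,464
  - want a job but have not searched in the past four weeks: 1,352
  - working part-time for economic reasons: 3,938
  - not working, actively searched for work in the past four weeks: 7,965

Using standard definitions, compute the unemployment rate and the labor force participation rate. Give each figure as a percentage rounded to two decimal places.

Unemployment rate ≈ 11.45%; labor force participation rate ≈ 51.53%.

Employed = 68,728 + 3,938 = 72,666 (anyone who worked, including part-time for economic reasons, counts as employed).
Unemployed = 1,430 + 7,965 = 9,395 (jobless and actively searching, or on temporary layoff).
Labor force = 72,666 + 9,395 = 82,061.
Not in labor force = 42,882 + 7,926 + 6,558 + 18,464 + 1,352 = 77,182 (those not working and not actively searching are outside the labor force — including those who want a job but have given up searching).
Civilian working-age population = 82,061 + 77,182 = 159,243.
Unemployment rate = 9,395 / 82,061 = 11.45%.
Labor force participation rate = 82,061 / 159,243 = 51.53%.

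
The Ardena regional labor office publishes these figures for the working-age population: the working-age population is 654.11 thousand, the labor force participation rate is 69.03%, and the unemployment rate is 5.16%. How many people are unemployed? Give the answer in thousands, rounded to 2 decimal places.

About 23.30 thousand are unemployed.

Labor force = 0.6903 × 654.11 = 451.53 thousand.
Unemployed = 0.0516 × 451.53 ≈ 23.30 thousand.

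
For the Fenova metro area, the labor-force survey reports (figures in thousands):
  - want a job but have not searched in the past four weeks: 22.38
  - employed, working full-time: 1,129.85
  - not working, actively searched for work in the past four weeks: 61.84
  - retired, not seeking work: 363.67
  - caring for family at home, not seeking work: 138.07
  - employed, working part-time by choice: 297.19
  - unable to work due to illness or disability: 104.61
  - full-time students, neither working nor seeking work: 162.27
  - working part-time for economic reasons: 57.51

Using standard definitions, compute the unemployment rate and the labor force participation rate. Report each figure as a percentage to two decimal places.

Unemployment rate ≈ 4.00%; labor force participation rate ≈ 66.16%.

Employed = 1,129.85 + 297.19 + 57.51 = 1,484.55 thousand (anyone who worked, including part-time for economic reasons, counts as employed).
Unemployed = 61.84 thousand.
Labor force = 1,484.55 + 61.84 = 1,546.39 thousand.
Not in labor force = 22.38 + 363.67 + 138.07 + 104.61 + 162.27 = 791.00 thousand (those not working and not actively searching are outside the labor force — including those who want a job but have given up searching).
Civilian working-age population = 1,546.39 + 791.00 = 2,337.39 thousand.
Unemployment rate = 61.84 / 1,546.39 = 4.00%.
Labor force participation rate = 1,546.39 / 2,337.39 = 66.16%.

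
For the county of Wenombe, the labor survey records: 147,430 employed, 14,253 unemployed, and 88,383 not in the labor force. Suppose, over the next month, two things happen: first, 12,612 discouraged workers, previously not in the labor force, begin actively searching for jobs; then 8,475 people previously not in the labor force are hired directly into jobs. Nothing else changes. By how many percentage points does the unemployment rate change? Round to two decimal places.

Initially, labor force = 147,430 + 14,253 = 161,683, so u = 14,253/161,683 = 8.82%.
After the first change, unemployed and labor force both rise by 12,612 → E = 147,430, U = 26,865, labor force = 174,295.
After the second change, employed and labor force both rise by 8,475; unemployed unchanged → E = 155,905, U = 26,865, labor force = 182,770.
New unemployment rate = 26,865 / 182,770 = 14.70%.
Change = 14.70% − 8.82% = +5.88 percentage points.

The unemployment rate changes by +5.88 percentage points.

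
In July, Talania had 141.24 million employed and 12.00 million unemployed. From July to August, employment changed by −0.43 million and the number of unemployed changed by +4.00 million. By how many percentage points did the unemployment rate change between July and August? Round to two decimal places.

The unemployment rate changed by +2.37 percentage points.

July: labor force = 141.24 + 12.00 = 153.24; u = 12.00/153.24 = 7.83%.
August: labor force = 140.81 + 16.00 = 156.81; u = 16.00/156.81 = 10.20%.
Change = 10.20% − 7.83% = +2.37 pp.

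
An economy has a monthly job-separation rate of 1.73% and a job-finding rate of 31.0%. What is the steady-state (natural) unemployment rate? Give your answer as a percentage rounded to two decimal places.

Steady-state unemployment rate ≈ 5.29%.

At steady state the flows balance: s·E = f·U, so U/(E+U) = s/(s+f).
u* = 1.73 / (1.73 + 31.0) = 1.73 / 32.73 = 5.29%.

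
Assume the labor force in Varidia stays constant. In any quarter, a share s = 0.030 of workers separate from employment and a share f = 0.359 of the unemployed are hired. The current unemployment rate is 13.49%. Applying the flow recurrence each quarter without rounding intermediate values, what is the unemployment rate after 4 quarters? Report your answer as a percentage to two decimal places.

Unemployment rate after four quarters ≈ 8.52%.

With a fixed labor force, u_{t+1} = u_t + s·(1−u_t) − f·u_t = u_t·(1−s−f) + s.
Here 1−s−f = 0.611 and s = 0.030.
u_1 = 0.134900 × 0.611 + 0.030 = 0.112424.
u_2 = 0.112424 × 0.611 + 0.030 = 0.098691.
u_3 = 0.098691 × 0.611 + 0.030 = 0.090300.
u_4 = 0.090300 × 0.611 + 0.030 = 0.085173.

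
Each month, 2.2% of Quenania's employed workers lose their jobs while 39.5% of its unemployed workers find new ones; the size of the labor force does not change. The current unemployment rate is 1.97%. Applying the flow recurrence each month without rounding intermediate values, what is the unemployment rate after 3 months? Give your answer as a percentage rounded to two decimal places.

Unemployment rate after three months ≈ 4.62%.

With a fixed labor force, u_{t+1} = u_t + s·(1−u_t) − f·u_t = u_t·(1−s−f) + s.
Here 1−s−f = 0.583 and s = 0.022.
u_1 = 0.019700 × 0.583 + 0.022 = 0.033485.
u_2 = 0.033485 × 0.583 + 0.022 = 0.041522.
u_3 = 0.041522 × 0.583 + 0.022 = 0.046207.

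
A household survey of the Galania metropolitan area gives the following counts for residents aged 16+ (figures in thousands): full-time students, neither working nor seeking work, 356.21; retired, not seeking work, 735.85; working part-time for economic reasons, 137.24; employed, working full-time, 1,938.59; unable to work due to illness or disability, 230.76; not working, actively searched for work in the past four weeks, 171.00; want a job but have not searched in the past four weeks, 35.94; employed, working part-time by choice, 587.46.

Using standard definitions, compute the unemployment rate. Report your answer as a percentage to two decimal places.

Employed = 137.24 + 1,938.59 + 587.46 = 2,663.29 thousand (anyone who worked, including part-time for economic reasons, counts as employed).
Unemployed = 171.00 thousand.
Labor force = 2,663.29 + 171.00 = 2,834.29 thousand.
Unemployment rate = 171.00 / 2,834.29 = 6.03%.

Unemployment rate ≈ 6.03%.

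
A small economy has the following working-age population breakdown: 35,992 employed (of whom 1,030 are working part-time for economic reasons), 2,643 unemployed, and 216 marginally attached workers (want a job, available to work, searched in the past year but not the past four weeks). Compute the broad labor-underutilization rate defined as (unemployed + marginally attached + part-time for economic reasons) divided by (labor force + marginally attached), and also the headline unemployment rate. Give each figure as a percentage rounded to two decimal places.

Labor force = 35,992 + 2,643 = 38,635.
Numerator = 2,643 + 216 + 1,030 = 3,889.
Denominator = 38,635 + 216 = 38,851.
Broad rate = 3,889 / 38,851 = 10.01%.
Headline unemployment rate = 2,643 / 38,635 = 6.84%.

Broad underutilization rate ≈ 10.01%; headline unemployment rate ≈ 6.84%.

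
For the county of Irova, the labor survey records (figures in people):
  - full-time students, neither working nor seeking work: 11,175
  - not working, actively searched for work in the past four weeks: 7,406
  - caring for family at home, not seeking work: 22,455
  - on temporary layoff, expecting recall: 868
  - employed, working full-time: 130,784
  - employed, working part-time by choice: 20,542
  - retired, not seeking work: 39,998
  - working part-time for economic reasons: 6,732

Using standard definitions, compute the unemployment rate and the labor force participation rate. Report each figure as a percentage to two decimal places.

Unemployment rate ≈ 4.97%; labor force participation rate ≈ 69.32%.

Employed = 130,784 + 20,542 + 6,732 = 158,058 (anyone who worked, including part-time for economic reasons, counts as employed).
Unemployed = 7,406 + 868 = 8,274 (jobless and actively searching, or on temporary layoff).
Labor force = 158,058 + 8,274 = 166,332.
Not in labor force = 11,175 + 22,455 + 39,998 = 73,628 (those not working and not actively searching are outside the labor force).
Civilian working-age population = 166,332 + 73,628 = 239,960.
Unemployment rate = 8,274 / 166,332 = 4.97%.
Labor force participation rate = 166,332 / 239,960 = 69.32%.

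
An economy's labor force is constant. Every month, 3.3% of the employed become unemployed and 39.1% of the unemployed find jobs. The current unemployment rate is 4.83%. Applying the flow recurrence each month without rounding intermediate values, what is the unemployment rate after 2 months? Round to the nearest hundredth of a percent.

With a fixed labor force, u_{t+1} = u_t + s·(1−u_t) − f·u_t = u_t·(1−s−f) + s.
Here 1−s−f = 0.576 and s = 0.033.
u_1 = 0.048300 × 0.576 + 0.033 = 0.060821.
u_2 = 0.060821 × 0.576 + 0.033 = 0.068033.

Unemployment rate after two months ≈ 6.80%.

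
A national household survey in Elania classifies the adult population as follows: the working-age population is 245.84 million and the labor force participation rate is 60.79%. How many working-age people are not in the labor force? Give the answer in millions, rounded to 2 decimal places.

Share not in the labor force = 1 − 0.6079 = 0.3921.
Not in labor force = 0.3921 × 245.84 ≈ 96.39 million.

About 96.39 million are not in the labor force.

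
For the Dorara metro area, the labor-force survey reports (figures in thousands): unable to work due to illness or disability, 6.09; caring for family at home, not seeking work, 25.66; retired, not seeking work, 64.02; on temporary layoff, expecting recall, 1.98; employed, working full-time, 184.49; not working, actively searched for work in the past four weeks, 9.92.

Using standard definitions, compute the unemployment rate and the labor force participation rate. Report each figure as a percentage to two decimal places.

Unemployment rate ≈ 6.06%; labor force participation rate ≈ 67.22%.

Employed = 184.49 thousand.
Unemployed = 1.98 + 9.92 = 11.90 thousand (jobless and actively searching, or on temporary layoff).
Labor force = 184.49 + 11.90 = 196.39 thousand.
Not in labor force = 6.09 + 25.66 + 64.02 = 95.77 thousand (those not working and not actively searching are outside the labor force).
Civilian working-age population = 196.39 + 95.77 = 292.16 thousand.
Unemployment rate = 11.90 / 196.39 = 6.06%.
Labor force participation rate = 196.39 / 292.16 = 67.22%.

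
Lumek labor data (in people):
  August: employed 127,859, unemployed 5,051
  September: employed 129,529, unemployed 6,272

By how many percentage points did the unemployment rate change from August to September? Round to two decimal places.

August: labor force = 127,859 + 5,051 = 132,910; u = 5,051/132,910 = 3.80%.
September: labor force = 129,529 + 6,272 = 135,801; u = 6,272/135,801 = 4.62%.
Change = 4.62% − 3.80% = +0.82 pp.

The unemployment rate changed by +0.82 percentage points.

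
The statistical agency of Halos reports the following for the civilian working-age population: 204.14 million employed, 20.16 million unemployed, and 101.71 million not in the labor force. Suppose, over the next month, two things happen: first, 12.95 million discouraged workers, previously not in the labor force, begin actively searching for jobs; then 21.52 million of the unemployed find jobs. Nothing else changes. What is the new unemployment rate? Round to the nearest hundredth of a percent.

Initially, labor force = 204.14 + 20.16 = 224.30 million, so u = 20.16/224.30 = 8.99%.
After the first change, unemployed and labor force both rise by 12.95 → E = 204.14, U = 33.11, labor force = 237.25 million.
After the second change, unemployed falls and employed rises by 21.52; labor force unchanged → E = 225.66, U = 11.59, labor force = 237.25 million.
New unemployment rate = 11.59 / 237.25 = 4.89%.

New unemployment rate ≈ 4.89%.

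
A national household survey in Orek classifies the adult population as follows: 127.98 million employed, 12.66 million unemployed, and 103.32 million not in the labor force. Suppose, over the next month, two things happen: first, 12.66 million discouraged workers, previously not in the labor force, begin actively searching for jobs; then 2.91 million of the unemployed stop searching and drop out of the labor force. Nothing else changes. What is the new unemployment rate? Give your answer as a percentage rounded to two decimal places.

Initially, labor force = 127.98 + 12.66 = 140.64 million, so u = 12.66/140.64 = 9.00%.
After the first change, unemployed and labor force both rise by 12.66 → E = 127.98, U = 25.32, labor force = 153.30 million.
After the second change, unemployed and labor force both fall by 2.91 → E = 127.98, U = 22.41, labor force = 150.39 million.
New unemployment rate = 22.41 / 150.39 = 14.90%.

New unemployment rate ≈ 14.90%.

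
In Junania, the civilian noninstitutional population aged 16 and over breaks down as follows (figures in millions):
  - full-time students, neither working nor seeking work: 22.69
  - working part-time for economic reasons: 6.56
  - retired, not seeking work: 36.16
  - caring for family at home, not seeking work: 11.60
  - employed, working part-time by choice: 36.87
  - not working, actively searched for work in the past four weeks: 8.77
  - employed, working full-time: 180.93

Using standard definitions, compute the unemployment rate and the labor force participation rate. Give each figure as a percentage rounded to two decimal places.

Employed = 6.56 + 36.87 + 180.93 = 224.36 million (anyone who worked, including part-time for economic reasons, counts as employed).
Unemployed = 8.77 million.
Labor force = 224.36 + 8.77 = 233.13 million.
Not in labor force = 22.69 + 36.16 + 11.60 = 70.45 million (those not working and not actively searching are outside the labor force).
Civilian working-age population = 233.13 + 70.45 = 303.58 million.
Unemployment rate = 8.77 / 233.13 = 3.76%.
Labor force participation rate = 233.13 / 303.58 = 76.79%.

Unemployment rate ≈ 3.76%; labor force participation rate ≈ 76.79%.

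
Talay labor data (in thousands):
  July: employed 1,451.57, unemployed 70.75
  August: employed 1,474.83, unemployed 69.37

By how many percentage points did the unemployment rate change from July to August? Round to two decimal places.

The unemployment rate changed by −0.16 percentage points.

July: labor force = 1,451.57 + 70.75 = 1,522.32; u = 70.75/1,522.32 = 4.65%.
August: labor force = 1,474.83 + 69.37 = 1,544.20; u = 69.37/1,544.20 = 4.49%.
Change = 4.49% − 4.65% = −0.16 pp.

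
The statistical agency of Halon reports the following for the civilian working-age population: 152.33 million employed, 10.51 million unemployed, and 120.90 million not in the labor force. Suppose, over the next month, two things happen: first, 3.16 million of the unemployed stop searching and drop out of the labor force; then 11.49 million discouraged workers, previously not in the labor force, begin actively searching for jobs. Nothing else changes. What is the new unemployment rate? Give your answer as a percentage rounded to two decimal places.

Initially, labor force = 152.33 + 10.51 = 162.84 million, so u = 10.51/162.84 = 6.45%.
After the first change, unemployed and labor force both fall by 3.16 → E = 152.33, U = 7.35, labor force = 159.68 million.
After the second change, unemployed and labor force both rise by 11.49 → E = 152.33, U = 18.84, labor force = 171.17 million.
New unemployment rate = 18.84 / 171.17 = 11.01%.

New unemployment rate ≈ 11.01%.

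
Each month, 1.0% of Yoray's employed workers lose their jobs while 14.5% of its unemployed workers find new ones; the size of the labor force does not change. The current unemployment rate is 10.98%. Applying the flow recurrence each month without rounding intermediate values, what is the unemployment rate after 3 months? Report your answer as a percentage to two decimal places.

Unemployment rate after three months ≈ 9.18%.

With a fixed labor force, u_{t+1} = u_t + s·(1−u_t) − f·u_t = u_t·(1−s−f) + s.
Here 1−s−f = 0.845 and s = 0.010.
u_1 = 0.109800 × 0.845 + 0.010 = 0.102781.
u_2 = 0.102781 × 0.845 + 0.010 = 0.096850.
u_3 = 0.096850 × 0.845 + 0.010 = 0.091838.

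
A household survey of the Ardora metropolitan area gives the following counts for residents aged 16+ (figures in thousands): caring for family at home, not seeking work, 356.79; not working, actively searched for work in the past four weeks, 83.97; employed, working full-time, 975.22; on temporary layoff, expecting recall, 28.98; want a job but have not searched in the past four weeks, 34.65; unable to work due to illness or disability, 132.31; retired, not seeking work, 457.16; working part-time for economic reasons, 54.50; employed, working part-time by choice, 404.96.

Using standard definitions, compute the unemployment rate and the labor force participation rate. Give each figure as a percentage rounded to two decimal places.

Unemployment rate ≈ 7.30%; labor force participation rate ≈ 61.21%.

Employed = 975.22 + 54.50 + 404.96 = 1,434.68 thousand (anyone who worked, including part-time for economic reasons, counts as employed).
Unemployed = 83.97 + 28.98 = 112.95 thousand (jobless and actively searching, or on temporary layoff).
Labor force = 1,434.68 + 112.95 = 1,547.63 thousand.
Not in labor force = 356.79 + 34.65 + 132.31 + 457.16 = 980.91 thousand (those not working and not actively searching are outside the labor force — including those who want a job but have given up searching).
Civilian working-age population = 1,547.63 + 980.91 = 2,528.54 thousand.
Unemployment rate = 112.95 / 1,547.63 = 7.30%.
Labor force participation rate = 1,547.63 / 2,528.54 = 61.21%.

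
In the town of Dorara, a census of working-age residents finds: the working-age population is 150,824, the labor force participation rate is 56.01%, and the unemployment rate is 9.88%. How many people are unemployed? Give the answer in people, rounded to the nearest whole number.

Labor force = 0.5601 × 150,824 = 84,477.
Unemployed = 0.0988 × 84,477 ≈ 8,346.

About 8,346 are unemployed.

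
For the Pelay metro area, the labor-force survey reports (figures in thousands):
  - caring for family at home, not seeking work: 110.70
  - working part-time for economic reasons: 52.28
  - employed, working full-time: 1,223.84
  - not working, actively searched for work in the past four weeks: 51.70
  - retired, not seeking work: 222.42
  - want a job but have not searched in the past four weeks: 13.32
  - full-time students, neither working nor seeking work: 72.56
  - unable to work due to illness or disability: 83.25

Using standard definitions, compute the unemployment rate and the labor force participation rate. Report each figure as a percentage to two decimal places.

Unemployment rate ≈ 3.89%; labor force participation rate ≈ 72.56%.

Employed = 52.28 + 1,223.84 = 1,276.12 thousand (anyone who worked, including part-time for economic reasons, counts as employed).
Unemployed = 51.70 thousand.
Labor force = 1,276.12 + 51.70 = 1,327.82 thousand.
Not in labor force = 110.70 + 222.42 + 13.32 + 72.56 + 83.25 = 502.25 thousand (those not working and not actively searching are outside the labor force — including those who want a job but have given up searching).
Civilian working-age population = 1,327.82 + 502.25 = 1,830.07 thousand.
Unemployment rate = 51.70 / 1,327.82 = 3.89%.
Labor force participation rate = 1,327.82 / 1,830.07 = 72.56%.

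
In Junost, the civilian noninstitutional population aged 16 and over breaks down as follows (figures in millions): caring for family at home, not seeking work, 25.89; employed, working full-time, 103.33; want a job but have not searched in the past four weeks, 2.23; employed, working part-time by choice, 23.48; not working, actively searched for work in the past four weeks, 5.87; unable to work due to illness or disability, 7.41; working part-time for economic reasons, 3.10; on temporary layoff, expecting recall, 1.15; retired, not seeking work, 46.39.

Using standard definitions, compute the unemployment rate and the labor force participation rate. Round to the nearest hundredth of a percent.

Unemployment rate ≈ 5.13%; labor force participation rate ≈ 62.57%.

Employed = 103.33 + 23.48 + 3.10 = 129.91 million (anyone who worked, including part-time for economic reasons, counts as employed).
Unemployed = 5.87 + 1.15 = 7.02 million (jobless and actively searching, or on temporary layoff).
Labor force = 129.91 + 7.02 = 136.93 million.
Not in labor force = 25.89 + 2.23 + 7.41 + 46.39 = 81.92 million (those not working and not actively searching are outside the labor force — including those who want a job but have given up searching).
Civilian working-age population = 136.93 + 81.92 = 218.85 million.
Unemployment rate = 7.02 / 136.93 = 5.13%.
Labor force participation rate = 136.93 / 218.85 = 62.57%.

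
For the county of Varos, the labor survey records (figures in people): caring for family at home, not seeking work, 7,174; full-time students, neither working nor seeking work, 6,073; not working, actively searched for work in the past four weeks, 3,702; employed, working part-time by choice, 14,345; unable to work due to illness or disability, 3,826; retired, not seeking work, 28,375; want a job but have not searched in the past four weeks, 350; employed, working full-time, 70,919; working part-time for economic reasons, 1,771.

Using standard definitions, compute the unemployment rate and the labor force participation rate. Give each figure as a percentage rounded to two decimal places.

Unemployment rate ≈ 4.08%; labor force participation rate ≈ 66.46%.

Employed = 14,345 + 70,919 + 1,771 = 87,035 (anyone who worked, including part-time for economic reasons, counts as employed).
Unemployed = 3,702.
Labor force = 87,035 + 3,702 = 90,737.
Not in labor force = 7,174 + 6,073 + 3,826 + 28,375 + 350 = 45,798 (those not working and not actively searching are outside the labor force — including those who want a job but have given up searching).
Civilian working-age population = 90,737 + 45,798 = 136,535.
Unemployment rate = 3,702 / 90,737 = 4.08%.
Labor force participation rate = 90,737 / 136,535 = 66.46%.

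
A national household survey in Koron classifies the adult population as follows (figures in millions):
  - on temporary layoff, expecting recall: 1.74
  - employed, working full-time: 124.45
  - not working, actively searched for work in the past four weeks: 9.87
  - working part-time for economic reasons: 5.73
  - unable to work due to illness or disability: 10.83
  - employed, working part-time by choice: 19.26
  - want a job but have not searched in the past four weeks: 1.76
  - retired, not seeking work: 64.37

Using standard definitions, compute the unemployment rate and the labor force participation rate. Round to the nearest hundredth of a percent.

Unemployment rate ≈ 7.21%; labor force participation rate ≈ 67.67%.

Employed = 124.45 + 5.73 + 19.26 = 149.44 million (anyone who worked, including part-time for economic reasons, counts as employed).
Unemployed = 1.74 + 9.87 = 11.61 million (jobless and actively searching, or on temporary layoff).
Labor force = 149.44 + 11.61 = 161.05 million.
Not in labor force = 10.83 + 1.76 + 64.37 = 76.96 million (those not working and not actively searching are outside the labor force — including those who want a job but have given up searching).
Civilian working-age population = 161.05 + 76.96 = 238.01 million.
Unemployment rate = 11.61 / 161.05 = 7.21%.
Labor force participation rate = 161.05 / 238.01 = 67.67%.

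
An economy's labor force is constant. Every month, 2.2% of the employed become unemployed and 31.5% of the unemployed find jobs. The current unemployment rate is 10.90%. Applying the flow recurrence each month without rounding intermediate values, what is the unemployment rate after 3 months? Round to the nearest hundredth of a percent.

With a fixed labor force, u_{t+1} = u_t + s·(1−u_t) − f·u_t = u_t·(1−s−f) + s.
Here 1−s−f = 0.663 and s = 0.022.
u_1 = 0.109000 × 0.663 + 0.022 = 0.094267.
u_2 = 0.094267 × 0.663 + 0.022 = 0.084499.
u_3 = 0.084499 × 0.663 + 0.022 = 0.078023.

Unemployment rate after three months ≈ 7.80%.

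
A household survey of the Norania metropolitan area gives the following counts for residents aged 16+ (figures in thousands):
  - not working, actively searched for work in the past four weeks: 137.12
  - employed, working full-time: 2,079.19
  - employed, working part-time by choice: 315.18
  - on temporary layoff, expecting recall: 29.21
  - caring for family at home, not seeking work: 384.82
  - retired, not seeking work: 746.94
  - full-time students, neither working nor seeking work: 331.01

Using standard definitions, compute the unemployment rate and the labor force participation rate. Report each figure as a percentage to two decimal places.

Unemployment rate ≈ 6.50%; labor force participation rate ≈ 63.64%.

Employed = 2,079.19 + 315.18 = 2,394.37 thousand.
Unemployed = 137.12 + 29.21 = 166.33 thousand (jobless and actively searching, or on temporary layoff).
Labor force = 2,394.37 + 166.33 = 2,560.70 thousand.
Not in labor force = 384.82 + 746.94 + 331.01 = 1,462.77 thousand (those not working and not actively searching are outside the labor force).
Civilian working-age population = 2,560.70 + 1,462.77 = 4,023.47 thousand.
Unemployment rate = 166.33 / 2,560.70 = 6.50%.
Labor force participation rate = 2,560.70 / 4,023.47 = 63.64%.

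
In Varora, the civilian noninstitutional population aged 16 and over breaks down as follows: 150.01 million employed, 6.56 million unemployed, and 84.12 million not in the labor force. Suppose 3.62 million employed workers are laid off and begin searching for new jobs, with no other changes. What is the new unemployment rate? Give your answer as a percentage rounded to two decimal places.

New unemployment rate ≈ 6.50%.

Initially, labor force = 150.01 + 6.56 = 156.57 million, so u = 6.56/156.57 = 4.19%.
After the change, employed falls and unemployed rises by 3.62; labor force unchanged → E = 146.39, U = 10.18, labor force = 156.57 million.
New unemployment rate = 10.18 / 156.57 = 6.50%.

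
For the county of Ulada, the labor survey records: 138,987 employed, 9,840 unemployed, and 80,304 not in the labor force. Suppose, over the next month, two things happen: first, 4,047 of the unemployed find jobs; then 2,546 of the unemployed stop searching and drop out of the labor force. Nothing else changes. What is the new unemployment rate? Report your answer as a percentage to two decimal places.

Initially, labor force = 138,987 + 9,840 = 148,827, so u = 9,840/148,827 = 6.61%.
After the first change, unemployed falls and employed rises by 4,047; labor force unchanged → E = 143,034, U = 5,793, labor force = 148,827.
After the second change, unemployed and labor force both fall by 2,546 → E = 143,034, U = 3,247, labor force = 146,281.
New unemployment rate = 3,247 / 146,281 = 2.22%.

New unemployment rate ≈ 2.22%.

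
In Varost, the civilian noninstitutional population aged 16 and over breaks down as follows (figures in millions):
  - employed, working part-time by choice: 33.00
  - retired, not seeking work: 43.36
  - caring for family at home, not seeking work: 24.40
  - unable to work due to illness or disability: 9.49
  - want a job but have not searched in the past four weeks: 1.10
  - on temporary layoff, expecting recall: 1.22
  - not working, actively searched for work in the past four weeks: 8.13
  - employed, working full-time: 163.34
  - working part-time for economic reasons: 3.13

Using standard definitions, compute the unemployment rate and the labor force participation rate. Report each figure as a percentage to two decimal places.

Employed = 33.00 + 163.34 + 3.13 = 199.47 million (anyone who worked, including part-time for economic reasons, counts as employed).
Unemployed = 1.22 + 8.13 = 9.35 million (jobless and actively searching, or on temporary layoff).
Labor force = 199.47 + 9.35 = 208.82 million.
Not in labor force = 43.36 + 24.40 + 9.49 + 1.10 = 78.35 million (those not working and not actively searching are outside the labor force — including those who want a job but have given up searching).
Civilian working-age population = 208.82 + 78.35 = 287.17 million.
Unemployment rate = 9.35 / 208.82 = 4.48%.
Labor force participation rate = 208.82 / 287.17 = 72.72%.

Unemployment rate ≈ 4.48%; labor force participation rate ≈ 72.72%.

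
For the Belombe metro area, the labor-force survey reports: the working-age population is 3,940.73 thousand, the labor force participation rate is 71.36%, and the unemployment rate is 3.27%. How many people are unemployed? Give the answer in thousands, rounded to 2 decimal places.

Labor force = 0.7136 × 3,940.73 = 2,812.10 thousand.
Unemployed = 0.0327 × 2,812.10 ≈ 91.96 thousand.

About 91.96 thousand are unemployed.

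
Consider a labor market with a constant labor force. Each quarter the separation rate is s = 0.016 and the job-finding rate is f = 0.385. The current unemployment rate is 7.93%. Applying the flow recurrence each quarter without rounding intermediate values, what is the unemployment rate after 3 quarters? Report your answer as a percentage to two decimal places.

With a fixed labor force, u_{t+1} = u_t + s·(1−u_t) − f·u_t = u_t·(1−s−f) + s.
Here 1−s−f = 0.599 and s = 0.016.
u_1 = 0.079300 × 0.599 + 0.016 = 0.063501.
u_2 = 0.063501 × 0.599 + 0.016 = 0.054037.
u_3 = 0.054037 × 0.599 + 0.016 = 0.048368.

Unemployment rate after three quarters ≈ 4.84%.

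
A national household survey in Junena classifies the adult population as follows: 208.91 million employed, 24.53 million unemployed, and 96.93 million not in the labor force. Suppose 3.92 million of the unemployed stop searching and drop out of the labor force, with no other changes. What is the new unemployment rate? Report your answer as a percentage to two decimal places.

Initially, labor force = 208.91 + 24.53 = 233.44 million, so u = 24.53/233.44 = 10.51%.
After the change, unemployed and labor force both fall by 3.92 → E = 208.91, U = 20.61, labor force = 229.52 million.
New unemployment rate = 20.61 / 229.52 = 8.98%.

New unemployment rate ≈ 8.98%.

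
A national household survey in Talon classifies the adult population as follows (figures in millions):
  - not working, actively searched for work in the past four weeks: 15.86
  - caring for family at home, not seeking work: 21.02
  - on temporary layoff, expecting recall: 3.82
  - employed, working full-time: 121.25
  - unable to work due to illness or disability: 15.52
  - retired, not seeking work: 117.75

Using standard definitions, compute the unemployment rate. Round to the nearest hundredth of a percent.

Unemployment rate ≈ 13.96%.

Employed = 121.25 million.
Unemployed = 15.86 + 3.82 = 19.68 million (jobless and actively searching, or on temporary layoff).
Labor force = 121.25 + 19.68 = 140.93 million.
Unemployment rate = 19.68 / 140.93 = 13.96%.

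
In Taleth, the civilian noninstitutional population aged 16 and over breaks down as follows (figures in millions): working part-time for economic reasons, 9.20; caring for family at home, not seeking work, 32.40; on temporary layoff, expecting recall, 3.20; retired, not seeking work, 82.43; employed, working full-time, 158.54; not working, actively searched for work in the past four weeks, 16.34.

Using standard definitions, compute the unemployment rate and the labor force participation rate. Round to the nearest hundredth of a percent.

Employed = 9.20 + 158.54 = 167.74 million (anyone who worked, including part-time for economic reasons, counts as employed).
Unemployed = 3.20 + 16.34 = 19.54 million (jobless and actively searching, or on temporary layoff).
Labor force = 167.74 + 19.54 = 187.28 million.
Not in labor force = 32.40 + 82.43 = 114.83 million (those not working and not actively searching are outside the labor force).
Civilian working-age population = 187.28 + 114.83 = 302.11 million.
Unemployment rate = 19.54 / 187.28 = 10.43%.
Labor force participation rate = 187.28 / 302.11 = 61.99%.

Unemployment rate ≈ 10.43%; labor force participation rate ≈ 61.99%.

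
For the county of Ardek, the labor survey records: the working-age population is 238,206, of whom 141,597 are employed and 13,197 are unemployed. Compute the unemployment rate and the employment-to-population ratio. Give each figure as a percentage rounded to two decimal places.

Labor force = employed + unemployed = 141,597 + 13,197 = 154,794.
Unemployment rate = 13,197 / 154,794 = 8.53%.
Employment-population ratio = 141,597 / 238,206 = 59.44%.

Unemployment rate ≈ 8.53%; employment-population ratio ≈ 59.44%.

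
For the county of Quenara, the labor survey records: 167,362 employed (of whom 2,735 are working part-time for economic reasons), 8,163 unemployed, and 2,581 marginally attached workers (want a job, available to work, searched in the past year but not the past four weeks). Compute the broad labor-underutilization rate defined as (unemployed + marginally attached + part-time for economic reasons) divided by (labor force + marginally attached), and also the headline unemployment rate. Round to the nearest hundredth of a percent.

Broad underutilization rate ≈ 7.57%; headline unemployment rate ≈ 4.65%.

Labor force = 167,362 + 8,163 = 175,525.
Numerator = 8,163 + 2,581 + 2,735 = 13,479.
Denominator = 175,525 + 2,581 = 178,106.
Broad rate = 13,479 / 178,106 = 7.57%.
Headline unemployment rate = 8,163 / 175,525 = 4.65%.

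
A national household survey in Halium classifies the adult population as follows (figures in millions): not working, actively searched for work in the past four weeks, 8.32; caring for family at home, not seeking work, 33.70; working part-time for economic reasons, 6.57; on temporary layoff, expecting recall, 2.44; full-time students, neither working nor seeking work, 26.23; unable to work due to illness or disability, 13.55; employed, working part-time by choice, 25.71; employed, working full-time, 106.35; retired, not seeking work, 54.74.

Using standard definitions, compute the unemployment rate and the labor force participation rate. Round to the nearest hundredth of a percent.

Employed = 6.57 + 25.71 + 106.35 = 138.63 million (anyone who worked, including part-time for economic reasons, counts as employed).
Unemployed = 8.32 + 2.44 = 10.76 million (jobless and actively searching, or on temporary layoff).
Labor force = 138.63 + 10.76 = 149.39 million.
Not in labor force = 33.70 + 26.23 + 13.55 + 54.74 = 128.22 million (those not working and not actively searching are outside the labor force).
Civilian working-age population = 149.39 + 128.22 = 277.61 million.
Unemployment rate = 10.76 / 149.39 = 7.20%.
Labor force participation rate = 149.39 / 277.61 = 53.81%.

Unemployment rate ≈ 7.20%; labor force participation rate ≈ 53.81%.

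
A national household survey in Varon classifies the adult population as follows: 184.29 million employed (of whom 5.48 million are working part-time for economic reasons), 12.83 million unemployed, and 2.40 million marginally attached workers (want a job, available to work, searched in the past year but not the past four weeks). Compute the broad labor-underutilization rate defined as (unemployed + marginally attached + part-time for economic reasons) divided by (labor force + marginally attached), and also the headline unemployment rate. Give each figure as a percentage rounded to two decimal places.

Broad underutilization rate ≈ 10.38%; headline unemployment rate ≈ 6.51%.

Labor force = 184.29 + 12.83 = 197.12 million.
Numerator = 12.83 + 2.40 + 5.48 = 20.71 million.
Denominator = 197.12 + 2.40 = 199.52 million.
Broad rate = 20.71 / 199.52 = 10.38%.
Headline unemployment rate = 12.83 / 197.12 = 6.51%.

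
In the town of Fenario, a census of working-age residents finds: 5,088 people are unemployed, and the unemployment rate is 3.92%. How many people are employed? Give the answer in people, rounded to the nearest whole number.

About 124,708 are employed.

Labor force = U / u = 5,088 / 0.0392 ≈ 129,796.
Employed = labor force − unemployed = 129,796 − 5,088 = 124,708.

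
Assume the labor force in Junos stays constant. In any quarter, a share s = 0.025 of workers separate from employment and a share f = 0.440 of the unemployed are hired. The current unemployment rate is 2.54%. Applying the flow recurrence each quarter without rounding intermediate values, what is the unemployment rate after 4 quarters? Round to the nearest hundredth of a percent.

Unemployment rate after four quarters ≈ 5.14%.

With a fixed labor force, u_{t+1} = u_t + s·(1−u_t) − f·u_t = u_t·(1−s−f) + s.
Here 1−s−f = 0.535 and s = 0.025.
u_1 = 0.025400 × 0.535 + 0.025 = 0.038589.
u_2 = 0.038589 × 0.535 + 0.025 = 0.045645.
u_3 = 0.045645 × 0.535 + 0.025 = 0.049420.
u_4 = 0.049420 × 0.535 + 0.025 = 0.051440.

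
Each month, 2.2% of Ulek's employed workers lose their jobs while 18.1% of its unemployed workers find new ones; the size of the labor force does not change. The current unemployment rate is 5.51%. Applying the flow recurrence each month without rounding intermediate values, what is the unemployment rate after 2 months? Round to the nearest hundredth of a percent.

With a fixed labor force, u_{t+1} = u_t + s·(1−u_t) − f·u_t = u_t·(1−s−f) + s.
Here 1−s−f = 0.797 and s = 0.022.
u_1 = 0.055100 × 0.797 + 0.022 = 0.065915.
u_2 = 0.065915 × 0.797 + 0.022 = 0.074534.

Unemployment rate after two months ≈ 7.45%.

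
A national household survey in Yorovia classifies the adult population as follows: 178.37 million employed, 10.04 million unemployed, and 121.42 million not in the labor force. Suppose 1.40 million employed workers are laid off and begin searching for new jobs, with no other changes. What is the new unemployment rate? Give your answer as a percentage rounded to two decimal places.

New unemployment rate ≈ 6.07%.

Initially, labor force = 178.37 + 10.04 = 188.41 million, so u = 10.04/188.41 = 5.33%.
After the change, employed falls and unemployed rises by 1.40; labor force unchanged → E = 176.97, U = 11.44, labor force = 188.41 million.
New unemployment rate = 11.44 / 188.41 = 6.07%.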